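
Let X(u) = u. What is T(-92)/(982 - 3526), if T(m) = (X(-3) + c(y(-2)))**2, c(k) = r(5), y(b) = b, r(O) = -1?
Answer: -1/159 ≈ -0.0062893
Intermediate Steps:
c(k) = -1
T(m) = 16 (T(m) = (-3 - 1)**2 = (-4)**2 = 16)
T(-92)/(982 - 3526) = 16/(982 - 3526) = 16/(-2544) = 16*(-1/2544) = -1/159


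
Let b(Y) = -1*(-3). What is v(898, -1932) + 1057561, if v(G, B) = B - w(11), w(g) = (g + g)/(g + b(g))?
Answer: 7389392/7 ≈ 1.0556e+6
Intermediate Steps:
b(Y) = 3
w(g) = 2*g/(3 + g) (w(g) = (g + g)/(g + 3) = (2*g)/(3 + g) = 2*g/(3 + g))
v(G, B) = -11/7 + B (v(G, B) = B - 2*11/(3 + 11) = B - 2*11/14 = B - 1*11/7 = B - 11/7 = -11/7 + B)
v(898, -1932) + 1057561 = (-11/7 - 1932) + 1057561 = -13535/7 + 1057561 = 7389392/7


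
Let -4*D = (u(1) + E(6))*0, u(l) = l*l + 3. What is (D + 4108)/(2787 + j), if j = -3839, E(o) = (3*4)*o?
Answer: -1027/263 ≈ -3.9049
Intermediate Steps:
u(l) = 3 + l**2 (u(l) = l**2 + 3 = 3 + l**2)
E(o) = 12*o
D = 0 (D = -((3 + 1**2) + 12*6)*0/4 = -((3 + 1) + 72)*0/4 = -(4 + 72)*0/4 = -19*0 = -1/4*0 = 0)
(D + 4108)/(2787 + j) = (0 + 4108)/(2787 - 3839) = 4108/(-1052) = 4108*(-1/1052) = -1027/263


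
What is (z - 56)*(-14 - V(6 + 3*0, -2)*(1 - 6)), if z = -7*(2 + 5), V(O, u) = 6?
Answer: -1680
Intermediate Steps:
z = -49 (z = -7*7 = -49)
(z - 56)*(-14 - V(6 + 3*0, -2)*(1 - 6)) = (-49 - 56)*(-14 - 6*(1 - 6)) = -105*(-14 - 6*(-5)) = -105*(-14 - 1*(-30)) = -105*(-14 + 30) = -105*16 = -1680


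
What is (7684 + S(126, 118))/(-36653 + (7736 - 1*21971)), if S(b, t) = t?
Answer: -3901/25444 ≈ -0.15332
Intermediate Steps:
(7684 + S(126, 118))/(-36653 + (7736 - 1*21971)) = (7684 + 118)/(-36653 + (7736 - 1*21971)) = 7802/(-36653 + (7736 - 21971)) = 7802/(-36653 - 14235) = 7802/(-50888) = 7802*(-1/50888) = -3901/25444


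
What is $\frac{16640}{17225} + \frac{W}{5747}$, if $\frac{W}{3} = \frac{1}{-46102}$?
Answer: $\frac{67826736869}{70211271410} \approx 0.96604$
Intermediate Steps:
$W = - \frac{3}{46102}$ ($W = \frac{3}{-46102} = 3 \left(- \frac{1}{46102}\right) = - \frac{3}{46102} \approx -6.5073 \cdot 10^{-5}$)
$\frac{16640}{17225} + \frac{W}{5747} = \frac{16640}{17225} - \frac{3}{46102 \cdot 5747} = 16640 \cdot \frac{1}{17225} - \frac{3}{264948194} = \frac{256}{265} - \frac{3}{264948194} = \frac{67826736869}{70211271410}$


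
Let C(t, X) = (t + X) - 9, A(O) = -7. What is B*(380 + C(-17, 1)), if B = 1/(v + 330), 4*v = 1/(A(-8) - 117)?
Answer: 176080/163679 ≈ 1.0758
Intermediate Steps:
v = -1/496 (v = 1/(4*(-7 - 117)) = (¼)/(-124) = (¼)*(-1/124) = -1/496 ≈ -0.0020161)
C(t, X) = -9 + X + t (C(t, X) = (X + t) - 9 = -9 + X + t)
B = 496/163679 (B = 1/(-1/496 + 330) = 1/(163679/496) = 496/163679 ≈ 0.0030303)
B*(380 + C(-17, 1)) = 496*(380 + (-9 + 1 - 17))/163679 = 496*(380 - 25)/163679 = (496/163679)*355 = 176080/163679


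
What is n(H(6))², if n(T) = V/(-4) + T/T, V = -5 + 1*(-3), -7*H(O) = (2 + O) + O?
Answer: 9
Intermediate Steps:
H(O) = -2/7 - 2*O/7 (H(O) = -((2 + O) + O)/7 = -(2 + 2*O)/7 = -2/7 - 2*O/7)
V = -8 (V = -5 - 3 = -8)
n(T) = 3 (n(T) = -8/(-4) + T/T = -8*(-¼) + 1 = 2 + 1 = 3)
n(H(6))² = 3² = 9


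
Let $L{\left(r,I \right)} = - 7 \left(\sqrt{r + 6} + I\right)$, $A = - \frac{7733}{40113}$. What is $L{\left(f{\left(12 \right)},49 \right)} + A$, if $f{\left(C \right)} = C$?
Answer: $- \frac{13766492}{40113} - 21 \sqrt{2} \approx -372.89$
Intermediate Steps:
$A = - \frac{7733}{40113}$ ($A = \left(-7733\right) \frac{1}{40113} = - \frac{7733}{40113} \approx -0.19278$)
$L{\left(r,I \right)} = - 7 I - 7 \sqrt{6 + r}$ ($L{\left(r,I \right)} = - 7 \left(\sqrt{6 + r} + I\right) = - 7 \left(I + \sqrt{6 + r}\right) = - 7 I - 7 \sqrt{6 + r}$)
$L{\left(f{\left(12 \right)},49 \right)} + A = \left(\left(-7\right) 49 - 7 \sqrt{6 + 12}\right) - \frac{7733}{40113} = \left(-343 - 7 \sqrt{18}\right) - \frac{7733}{40113} = \left(-343 - 7 \cdot 3 \sqrt{2}\right) - \frac{7733}{40113} = \left(-343 - 21 \sqrt{2}\right) - \frac{7733}{40113} = - \frac{13766492}{40113} - 21 \sqrt{2}$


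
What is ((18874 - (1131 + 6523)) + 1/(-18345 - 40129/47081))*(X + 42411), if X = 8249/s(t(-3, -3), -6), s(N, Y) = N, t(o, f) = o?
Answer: 576547371391914908/1295611611 ≈ 4.4500e+8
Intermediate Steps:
X = -8249/3 (X = 8249/(-3) = 8249*(-⅓) = -8249/3 ≈ -2749.7)
((18874 - (1131 + 6523)) + 1/(-18345 - 40129/47081))*(X + 42411) = ((18874 - (1131 + 6523)) + 1/(-18345 - 40129/47081))*(-8249/3 + 42411) = ((18874 - 1*7654) + 1/(-18345 - 40129*1/47081))*(118984/3) = ((18874 - 7654) + 1/(-18345 - 40129/47081))*(118984/3) = (11220 + 1/(-863741074/47081))*(118984/3) = (11220 - 47081/863741074)*(118984/3) = (9691174803199/863741074)*(118984/3) = 576547371391914908/1295611611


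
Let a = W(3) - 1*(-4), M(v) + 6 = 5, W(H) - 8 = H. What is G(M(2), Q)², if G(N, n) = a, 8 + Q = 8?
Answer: 225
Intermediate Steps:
Q = 0 (Q = -8 + 8 = 0)
W(H) = 8 + H
M(v) = -1 (M(v) = -6 + 5 = -1)
a = 15 (a = (8 + 3) - 1*(-4) = 11 + 4 = 15)
G(N, n) = 15
G(M(2), Q)² = 15² = 225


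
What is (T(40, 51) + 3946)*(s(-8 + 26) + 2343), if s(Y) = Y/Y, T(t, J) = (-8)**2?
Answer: 9399440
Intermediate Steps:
T(t, J) = 64
s(Y) = 1
(T(40, 51) + 3946)*(s(-8 + 26) + 2343) = (64 + 3946)*(1 + 2343) = 4010*2344 = 9399440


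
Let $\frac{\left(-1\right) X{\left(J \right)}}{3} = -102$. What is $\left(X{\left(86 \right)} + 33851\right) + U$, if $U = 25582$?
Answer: $59739$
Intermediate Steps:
$X{\left(J \right)} = 306$ ($X{\left(J \right)} = \left(-3\right) \left(-102\right) = 306$)
$\left(X{\left(86 \right)} + 33851\right) + U = \left(306 + 33851\right) + 25582 = 34157 + 25582 = 59739$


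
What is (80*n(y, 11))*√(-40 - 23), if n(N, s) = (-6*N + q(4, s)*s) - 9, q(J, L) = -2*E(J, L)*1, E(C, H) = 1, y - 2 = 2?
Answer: -13200*I*√7 ≈ -34924.0*I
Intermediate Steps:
y = 4 (y = 2 + 2 = 4)
q(J, L) = -2 (q(J, L) = -2*1*1 = -2*1 = -2)
n(N, s) = -9 - 6*N - 2*s (n(N, s) = (-6*N - 2*s) - 9 = -9 - 6*N - 2*s)
(80*n(y, 11))*√(-40 - 23) = (80*(-9 - 6*4 - 2*11))*√(-40 - 23) = (80*(-9 - 24 - 22))*√(-63) = (80*(-55))*(3*I*√7) = -13200*I*√7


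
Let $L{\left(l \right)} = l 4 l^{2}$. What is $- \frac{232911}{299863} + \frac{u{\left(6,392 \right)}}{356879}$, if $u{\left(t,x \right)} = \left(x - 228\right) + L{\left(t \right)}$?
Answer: $- \frac{82812785605}{107014807577} \approx -0.77384$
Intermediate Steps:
$L{\left(l \right)} = 4 l^{3}$ ($L{\left(l \right)} = 4 l l^{2} = 4 l^{3}$)
$u{\left(t,x \right)} = -228 + x + 4 t^{3}$ ($u{\left(t,x \right)} = \left(x - 228\right) + 4 t^{3} = \left(-228 + x\right) + 4 t^{3} = -228 + x + 4 t^{3}$)
$- \frac{232911}{299863} + \frac{u{\left(6,392 \right)}}{356879} = - \frac{232911}{299863} + \frac{-228 + 392 + 4 \cdot 6^{3}}{356879} = \left(-232911\right) \frac{1}{299863} + \left(-228 + 392 + 4 \cdot 216\right) \frac{1}{356879} = - \frac{232911}{299863} + \left(-228 + 392 + 864\right) \frac{1}{356879} = - \frac{232911}{299863} + 1028 \cdot \frac{1}{356879} = - \frac{232911}{299863} + \frac{1028}{356879} = - \frac{82812785605}{107014807577}$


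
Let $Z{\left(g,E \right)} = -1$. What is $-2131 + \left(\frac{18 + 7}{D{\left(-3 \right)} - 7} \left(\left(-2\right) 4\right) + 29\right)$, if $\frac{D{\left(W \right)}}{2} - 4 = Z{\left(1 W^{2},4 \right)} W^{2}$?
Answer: $- \frac{35534}{17} \approx -2090.2$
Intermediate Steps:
$D{\left(W \right)} = 8 - 2 W^{2}$ ($D{\left(W \right)} = 8 + 2 \left(- W^{2}\right) = 8 - 2 W^{2}$)
$-2131 + \left(\frac{18 + 7}{D{\left(-3 \right)} - 7} \left(\left(-2\right) 4\right) + 29\right) = -2131 + \left(\frac{18 + 7}{\left(8 - 2 \left(-3\right)^{2}\right) - 7} \left(\left(-2\right) 4\right) + 29\right) = -2131 + \left(\frac{25}{\left(8 - 18\right) - 7} \left(-8\right) + 29\right) = -2131 + \left(\frac{25}{-10 - 7} \left(-8\right) + 29\right) = -2131 + \left(\frac{25}{-17} \left(-8\right) + 29\right) = -2131 + \left(25 \left(- \frac{1}{17}\right) \left(-8\right) + 29\right) = -2131 + \left(\left(- \frac{25}{17}\right) \left(-8\right) + 29\right) = -2131 + \left(\frac{200}{17} + 29\right) = -2131 + \frac{693}{17} = - \frac{35534}{17}$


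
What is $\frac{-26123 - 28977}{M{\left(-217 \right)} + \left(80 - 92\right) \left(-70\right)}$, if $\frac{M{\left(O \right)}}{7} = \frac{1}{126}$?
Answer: $- \frac{991800}{15121} \approx -65.591$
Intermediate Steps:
$M{\left(O \right)} = \frac{1}{18}$ ($M{\left(O \right)} = \frac{7}{126} = 7 \cdot \frac{1}{126} = \frac{1}{18}$)
$\frac{-26123 - 28977}{M{\left(-217 \right)} + \left(80 - 92\right) \left(-70\right)} = \frac{-26123 - 28977}{\frac{1}{18} + \left(80 - 92\right) \left(-70\right)} = - \frac{55100}{\frac{1}{18} - -840} = - \frac{55100}{\frac{1}{18} + 840} = - \frac{55100}{\frac{15121}{18}} = \left(-55100\right) \frac{18}{15121} = - \frac{991800}{15121}$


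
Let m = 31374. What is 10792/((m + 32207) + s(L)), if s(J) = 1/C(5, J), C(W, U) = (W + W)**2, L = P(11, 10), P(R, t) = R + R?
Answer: 1079200/6358101 ≈ 0.16974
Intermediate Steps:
P(R, t) = 2*R
L = 22 (L = 2*11 = 22)
C(W, U) = 4*W**2 (C(W, U) = (2*W)**2 = 4*W**2)
s(J) = 1/100 (s(J) = 1/(4*5**2) = 1/(4*25) = 1/100)
10792/((m + 32207) + s(L)) = 10792/((31374 + 32207) + 1/100) = 10792/(63581 + 1/100) = 10792/(6358101/100) = 10792*(100/6358101) = 1079200/6358101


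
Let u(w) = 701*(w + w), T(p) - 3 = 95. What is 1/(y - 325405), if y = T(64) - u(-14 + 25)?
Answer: -1/340729 ≈ -2.9349e-6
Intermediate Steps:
T(p) = 98 (T(p) = 3 + 95 = 98)
u(w) = 1402*w (u(w) = 701*(2*w) = 1402*w)
y = -15324 (y = 98 - 1402*(-14 + 25) = 98 - 1402*11 = 98 - 1*15422 = 98 - 15422 = -15324)
1/(y - 325405) = 1/(-15324 - 325405) = 1/(-340729) = -1/340729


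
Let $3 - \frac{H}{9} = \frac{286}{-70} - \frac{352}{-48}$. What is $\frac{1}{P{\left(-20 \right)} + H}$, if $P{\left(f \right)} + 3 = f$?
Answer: $- \frac{35}{883} \approx -0.039638$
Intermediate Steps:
$H = - \frac{78}{35}$ ($H = 27 - 9 \left(\frac{286}{-70} - \frac{352}{-48}\right) = 27 - 9 \left(286 \left(- \frac{1}{70}\right) - - \frac{22}{3}\right) = 27 - 9 \left(- \frac{143}{35} + \frac{22}{3}\right) = 27 - \frac{1023}{35} = - \frac{78}{35} \approx -2.2286$)
$P{\left(f \right)} = -3 + f$
$\frac{1}{P{\left(-20 \right)} + H} = \frac{1}{\left(-3 - 20\right) - \frac{78}{35}} = \frac{1}{-23 - \frac{78}{35}} = \frac{1}{- \frac{883}{35}} = - \frac{35}{883}$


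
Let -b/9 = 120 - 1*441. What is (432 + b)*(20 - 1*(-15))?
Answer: 116235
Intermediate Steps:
b = 2889 (b = -9*(120 - 1*441) = -9*(120 - 441) = -9*(-321) = 2889)
(432 + b)*(20 - 1*(-15)) = (432 + 2889)*(20 - 1*(-15)) = 3321*(20 + 15) = 3321*35 = 116235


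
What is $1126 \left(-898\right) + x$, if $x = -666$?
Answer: $-1011814$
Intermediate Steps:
$1126 \left(-898\right) + x = 1126 \left(-898\right) - 666 = -1011148 - 666 = -1011814$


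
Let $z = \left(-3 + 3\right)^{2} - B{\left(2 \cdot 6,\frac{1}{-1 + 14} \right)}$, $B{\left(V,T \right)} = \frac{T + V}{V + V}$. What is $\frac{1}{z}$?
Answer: $- \frac{312}{157} \approx -1.9873$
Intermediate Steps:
$B{\left(V,T \right)} = \frac{T + V}{2 V}$
$z = - \frac{157}{312}$ ($z = \left(-3 + 3\right)^{2} - \frac{\frac{1}{-1 + 14} + 2 \cdot 6}{2 \cdot 2 \cdot 6} = 0^{2} - \frac{\frac{1}{13} + 12}{2 \cdot 12} = 0 - \frac{1}{2} \cdot \frac{1}{12} \left(\frac{1}{13} + 12\right) = 0 - \frac{1}{2} \cdot \frac{1}{12} \cdot \frac{157}{13} = 0 - \frac{157}{312} = - \frac{157}{312} \approx -0.50321$)
$\frac{1}{z} = \frac{1}{- \frac{157}{312}} = - \frac{312}{157}$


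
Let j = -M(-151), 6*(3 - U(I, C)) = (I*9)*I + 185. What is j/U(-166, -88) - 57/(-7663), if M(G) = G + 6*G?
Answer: -4921857/271676339 ≈ -0.018117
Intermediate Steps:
M(G) = 7*G
U(I, C) = -167/6 - 3*I²/2 (U(I, C) = 3 - ((I*9)*I + 185)/6 = 3 - ((9*I)*I + 185)/6 = 3 - (9*I² + 185)/6 = 3 - (185 + 9*I²)/6 = 3 + (-185/6 - 3*I²/2) = -167/6 - 3*I²/2)
j = 1057 (j = -7*(-151) = -1*(-1057) = 1057)
j/U(-166, -88) - 57/(-7663) = 1057/(-167/6 - 3/2*(-166)²) - 57/(-7663) = 1057/(-167/6 - 3/2*27556) - 57*(-1/7663) = 1057/(-167/6 - 41334) + 57/7663 = 1057/(-248171/6) + 57/7663 = 1057*(-6/248171) + 57/7663 = -906/35453 + 57/7663 = -4921857/271676339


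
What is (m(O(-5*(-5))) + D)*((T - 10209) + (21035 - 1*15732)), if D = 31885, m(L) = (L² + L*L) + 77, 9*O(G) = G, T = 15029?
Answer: 26220311156/81 ≈ 3.2371e+8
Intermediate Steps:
O(G) = G/9
m(L) = 77 + 2*L² (m(L) = (L² + L²) + 77 = 2*L² + 77 = 77 + 2*L²)
(m(O(-5*(-5))) + D)*((T - 10209) + (21035 - 1*15732)) = ((77 + 2*((-5*(-5))/9)²) + 31885)*((15029 - 10209) + (21035 - 1*15732)) = ((77 + 2*((⅑)*25)²) + 31885)*(4820 + (21035 - 15732)) = ((77 + 2*(25/9)²) + 31885)*(4820 + 5303) = ((77 + 2*(625/81)) + 31885)*10123 = ((77 + 1250/81) + 31885)*10123 = (7487/81 + 31885)*10123 = (2590172/81)*10123 = 26220311156/81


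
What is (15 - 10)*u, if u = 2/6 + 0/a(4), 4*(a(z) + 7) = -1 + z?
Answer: 5/3 ≈ 1.6667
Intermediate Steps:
a(z) = -29/4 + z/4 (a(z) = -7 + (-1 + z)/4 = -7 + (-¼ + z/4) = -29/4 + z/4)
u = ⅓ (u = 2/6 + 0/(-29/4 + (¼)*4) = 2*(⅙) + 0/(-29/4 + 1) = ⅓ + 0/(-25/4) = ⅓ + 0*(-4/25) = ⅓ + 0 = ⅓ ≈ 0.33333)
(15 - 10)*u = (15 - 10)*(⅓) = 5*(⅓) = 5/3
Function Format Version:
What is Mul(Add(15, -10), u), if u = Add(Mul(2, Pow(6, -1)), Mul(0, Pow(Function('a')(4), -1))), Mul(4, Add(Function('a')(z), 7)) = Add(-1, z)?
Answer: Rational(5, 3) ≈ 1.6667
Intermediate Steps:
Function('a')(z) = Add(Rational(-29, 4), Mul(Rational(1, 4), z)) (Function('a')(z) = Add(-7, Mul(Rational(1, 4), Add(-1, z))) = Add(-7, Add(Rational(-1, 4), Mul(Rational(1, 4), z))) = Add(Rational(-29, 4), Mul(Rational(1, 4), z)))
u = Rational(1, 3) (u = Add(Mul(2, Pow(6, -1)), Mul(0, Pow(Add(Rational(-29, 4), Mul(Rational(1, 4), 4)), -1))) = Add(Mul(2, Rational(1, 6)), Mul(0, Pow(Add(Rational(-29, 4), 1), -1))) = Add(Rational(1, 3), Mul(0, Pow(Rational(-25, 4), -1))) = Add(Rational(1, 3), Mul(0, Rational(-4, 25))) = Add(Rational(1, 3), 0) = Rational(1, 3) ≈ 0.33333)
Mul(Add(15, -10), u) = Mul(Add(15, -10), Rational(1, 3)) = Mul(5, Rational(1, 3)) = Rational(5, 3)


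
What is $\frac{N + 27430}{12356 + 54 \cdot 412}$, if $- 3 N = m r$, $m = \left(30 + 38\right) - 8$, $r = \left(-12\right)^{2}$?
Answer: $\frac{12275}{17302} \approx 0.70946$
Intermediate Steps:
$r = 144$
$m = 60$ ($m = 68 - 8 = 60$)
$N = -2880$ ($N = - \frac{60 \cdot 144}{3} = \left(- \frac{1}{3}\right) 8640 = -2880$)
$\frac{N + 27430}{12356 + 54 \cdot 412} = \frac{-2880 + 27430}{12356 + 54 \cdot 412} = \frac{24550}{12356 + 22248} = \frac{24550}{34604} = 24550 \cdot \frac{1}{34604} = \frac{12275}{17302}$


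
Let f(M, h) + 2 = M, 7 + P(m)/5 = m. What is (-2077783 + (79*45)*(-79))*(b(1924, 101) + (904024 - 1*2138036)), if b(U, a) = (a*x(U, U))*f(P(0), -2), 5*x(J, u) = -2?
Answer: 14535247892008/5 ≈ 2.9071e+12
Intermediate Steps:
P(m) = -35 + 5*m
f(M, h) = -2 + M
x(J, u) = -⅖ (x(J, u) = (⅕)*(-2) = -⅖)
b(U, a) = 74*a/5 (b(U, a) = (a*(-⅖))*(-2 + (-35 + 5*0)) = (-2*a/5)*(-2 + (-35 + 0)) = (-2*a/5)*(-2 - 35) = -2*a/5*(-37) = 74*a/5)
(-2077783 + (79*45)*(-79))*(b(1924, 101) + (904024 - 1*2138036)) = (-2077783 + (79*45)*(-79))*((74/5)*101 + (904024 - 1*2138036)) = (-2077783 + 3555*(-79))*(7474/5 + (904024 - 2138036)) = (-2077783 - 280845)*(7474/5 - 1234012) = -2358628*(-6162586/5) = 14535247892008/5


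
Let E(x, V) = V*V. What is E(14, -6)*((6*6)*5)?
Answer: 6480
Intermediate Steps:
E(x, V) = V²
E(14, -6)*((6*6)*5) = (-6)²*((6*6)*5) = 36*(36*5) = 36*180 = 6480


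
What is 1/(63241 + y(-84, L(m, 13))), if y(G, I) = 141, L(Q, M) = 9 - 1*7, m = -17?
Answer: 1/63382 ≈ 1.5777e-5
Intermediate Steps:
L(Q, M) = 2 (L(Q, M) = 9 - 7 = 2)
1/(63241 + y(-84, L(m, 13))) = 1/(63241 + 141) = 1/63382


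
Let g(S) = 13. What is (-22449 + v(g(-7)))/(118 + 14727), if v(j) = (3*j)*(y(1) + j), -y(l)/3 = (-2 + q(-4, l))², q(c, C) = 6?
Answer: -23814/14845 ≈ -1.6042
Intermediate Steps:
y(l) = -48 (y(l) = -3*(-2 + 6)² = -3*4² = -3*16 = -48)
v(j) = 3*j*(-48 + j) (v(j) = (3*j)*(-48 + j) = 3*j*(-48 + j))
(-22449 + v(g(-7)))/(118 + 14727) = (-22449 + 3*13*(-48 + 13))/(118 + 14727) = (-22449 + 3*13*(-35))/14845 = (-22449 - 1365)*(1/14845) = -23814*1/14845 = -23814/14845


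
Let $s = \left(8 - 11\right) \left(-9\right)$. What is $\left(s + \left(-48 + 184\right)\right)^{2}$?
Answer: $26569$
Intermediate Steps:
$s = 27$ ($s = \left(8 - 11\right) \left(-9\right) = \left(-3\right) \left(-9\right) = 27$)
$\left(s + \left(-48 + 184\right)\right)^{2} = \left(27 + \left(-48 + 184\right)\right)^{2} = \left(27 + 136\right)^{2} = 163^{2} = 26569$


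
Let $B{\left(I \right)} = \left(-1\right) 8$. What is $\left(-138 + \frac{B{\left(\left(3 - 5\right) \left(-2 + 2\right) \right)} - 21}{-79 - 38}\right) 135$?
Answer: $- \frac{241755}{13} \approx -18597.0$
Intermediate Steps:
$B{\left(I \right)} = -8$
$\left(-138 + \frac{B{\left(\left(3 - 5\right) \left(-2 + 2\right) \right)} - 21}{-79 - 38}\right) 135 = \left(-138 + \frac{-8 - 21}{-79 - 38}\right) 135 = \left(-138 - \frac{29}{-117}\right) 135 = \left(-138 - - \frac{29}{117}\right) 135 = \left(-138 + \frac{29}{117}\right) 135 = \left(- \frac{16117}{117}\right) 135 = - \frac{241755}{13}$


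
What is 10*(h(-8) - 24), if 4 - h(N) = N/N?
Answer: -210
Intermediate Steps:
h(N) = 3 (h(N) = 4 - N/N = 4 - 1*1 = 4 - 1 = 3)
10*(h(-8) - 24) = 10*(3 - 24) = 10*(-21) = -210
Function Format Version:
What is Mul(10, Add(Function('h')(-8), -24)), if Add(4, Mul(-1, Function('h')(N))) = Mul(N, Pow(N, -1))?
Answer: -210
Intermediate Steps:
Function('h')(N) = 3 (Function('h')(N) = Add(4, Mul(-1, Mul(N, Pow(N, -1)))) = Add(4, Mul(-1, 1)) = Add(4, -1) = 3)
Mul(10, Add(Function('h')(-8), -24)) = Mul(10, Add(3, -24)) = Mul(10, -21) = -210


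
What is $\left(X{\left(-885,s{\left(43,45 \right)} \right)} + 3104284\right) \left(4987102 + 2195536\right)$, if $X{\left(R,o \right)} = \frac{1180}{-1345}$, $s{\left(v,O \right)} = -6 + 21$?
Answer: $\frac{5997877376398080}{269} \approx 2.2297 \cdot 10^{13}$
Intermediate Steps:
$s{\left(v,O \right)} = 15$
$X{\left(R,o \right)} = - \frac{236}{269}$ ($X{\left(R,o \right)} = 1180 \left(- \frac{1}{1345}\right) = - \frac{236}{269}$)
$\left(X{\left(-885,s{\left(43,45 \right)} \right)} + 3104284\right) \left(4987102 + 2195536\right) = \left(- \frac{236}{269} + 3104284\right) \left(4987102 + 2195536\right) = \frac{835052160}{269} \cdot 7182638 = \frac{5997877376398080}{269}$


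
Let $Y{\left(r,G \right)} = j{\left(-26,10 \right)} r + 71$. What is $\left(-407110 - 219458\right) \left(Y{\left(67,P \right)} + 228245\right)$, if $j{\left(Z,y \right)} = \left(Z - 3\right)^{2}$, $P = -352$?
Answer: $-178360726584$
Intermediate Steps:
$j{\left(Z,y \right)} = \left(-3 + Z\right)^{2}$
$Y{\left(r,G \right)} = 71 + 841 r$ ($Y{\left(r,G \right)} = \left(-3 - 26\right)^{2} r + 71 = \left(-29\right)^{2} r + 71 = 841 r + 71 = 71 + 841 r$)
$\left(-407110 - 219458\right) \left(Y{\left(67,P \right)} + 228245\right) = \left(-407110 - 219458\right) \left(\left(71 + 841 \cdot 67\right) + 228245\right) = - 626568 \left(\left(71 + 56347\right) + 228245\right) = - 626568 \left(56418 + 228245\right) = \left(-626568\right) 284663 = -178360726584$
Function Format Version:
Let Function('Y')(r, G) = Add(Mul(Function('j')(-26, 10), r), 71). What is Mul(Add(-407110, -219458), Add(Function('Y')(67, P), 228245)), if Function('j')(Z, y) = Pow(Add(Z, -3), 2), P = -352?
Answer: -178360726584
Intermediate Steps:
Function('j')(Z, y) = Pow(Add(-3, Z), 2)
Function('Y')(r, G) = Add(71, Mul(841, r)) (Function('Y')(r, G) = Add(Mul(Pow(Add(-3, -26), 2), r), 71) = Add(Mul(Pow(-29, 2), r), 71) = Add(Mul(841, r), 71) = Add(71, Mul(841, r)))
Mul(Add(-407110, -219458), Add(Function('Y')(67, P), 228245)) = Mul(Add(-407110, -219458), Add(Add(71, Mul(841, 67)), 228245)) = Mul(-626568, Add(Add(71, 56347), 228245)) = Mul(-626568, Add(56418, 228245)) = Mul(-626568, 284663) = -178360726584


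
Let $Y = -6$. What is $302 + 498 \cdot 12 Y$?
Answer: $-35554$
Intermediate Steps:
$302 + 498 \cdot 12 Y = 302 + 498 \cdot 12 \left(-6\right) = 302 + 498 \left(-72\right) = 302 - 35856 = -35554$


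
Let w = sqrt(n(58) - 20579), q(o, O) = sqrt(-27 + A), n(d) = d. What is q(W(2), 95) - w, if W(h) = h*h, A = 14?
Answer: I*(sqrt(13) - sqrt(20521)) ≈ -139.65*I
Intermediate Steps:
W(h) = h**2
q(o, O) = I*sqrt(13) (q(o, O) = sqrt(-27 + 14) = sqrt(-13) = I*sqrt(13))
w = I*sqrt(20521) (w = sqrt(58 - 20579) = sqrt(-20521) = I*sqrt(20521) ≈ 143.25*I)
q(W(2), 95) - w = I*sqrt(13) - I*sqrt(20521)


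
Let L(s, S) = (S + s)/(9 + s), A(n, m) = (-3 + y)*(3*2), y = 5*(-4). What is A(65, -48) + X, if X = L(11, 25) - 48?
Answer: -921/5 ≈ -184.20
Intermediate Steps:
y = -20
A(n, m) = -138 (A(n, m) = (-3 - 20)*(3*2) = -23*6 = -138)
L(s, S) = (S + s)/(9 + s)
X = -231/5 (X = (25 + 11)/(9 + 11) - 48 = 36/20 - 48 = (1/20)*36 - 48 = 9/5 - 48 = -231/5 ≈ -46.200)
A(65, -48) + X = -138 - 231/5 = -921/5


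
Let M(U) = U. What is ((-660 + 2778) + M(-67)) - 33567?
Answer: -31516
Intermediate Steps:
((-660 + 2778) + M(-67)) - 33567 = ((-660 + 2778) - 67) - 33567 = (2118 - 67) - 33567 = 2051 - 33567 = -31516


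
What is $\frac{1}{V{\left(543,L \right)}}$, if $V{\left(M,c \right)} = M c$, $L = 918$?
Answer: $\frac{1}{498474} \approx 2.0061 \cdot 10^{-6}$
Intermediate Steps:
$\frac{1}{V{\left(543,L \right)}} = \frac{1}{543 \cdot 918} = \frac{1}{498474}$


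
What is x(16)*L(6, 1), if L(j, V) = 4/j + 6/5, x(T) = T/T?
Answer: 28/15 ≈ 1.8667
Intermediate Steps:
x(T) = 1
L(j, V) = 6/5 + 4/j (L(j, V) = 4/j + 6*(1/5) = 4/j + 6/5 = 6/5 + 4/j)
x(16)*L(6, 1) = 1*(6/5 + 4/6) = 1*(6/5 + 4*(1/6)) = 1*(6/5 + 2/3) = 1*(28/15) = 28/15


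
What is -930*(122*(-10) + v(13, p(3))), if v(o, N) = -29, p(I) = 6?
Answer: 1161570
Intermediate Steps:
-930*(122*(-10) + v(13, p(3))) = -930*(122*(-10) - 29) = -930*(-1220 - 29) = -930*(-1249) = 1161570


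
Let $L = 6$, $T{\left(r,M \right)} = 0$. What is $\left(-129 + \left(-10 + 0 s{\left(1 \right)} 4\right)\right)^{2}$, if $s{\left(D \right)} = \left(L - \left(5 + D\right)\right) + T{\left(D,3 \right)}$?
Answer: $19321$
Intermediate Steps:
$s{\left(D \right)} = 1 - D$ ($s{\left(D \right)} = \left(6 - \left(5 + D\right)\right) + 0 = \left(1 - D\right) + 0 = 1 - D$)
$\left(-129 + \left(-10 + 0 s{\left(1 \right)} 4\right)\right)^{2} = \left(-129 - \left(10 - 0 \left(1 - 1\right) 4\right)\right)^{2} = \left(-129 - \left(10 - 0 \cdot 0 \cdot 4\right)\right)^{2} = \left(-129 + \left(-10 + 0 \cdot 4\right)\right)^{2} = \left(-129 + \left(-10 + 0\right)\right)^{2} = \left(-129 - 10\right)^{2} = \left(-139\right)^{2} = 19321$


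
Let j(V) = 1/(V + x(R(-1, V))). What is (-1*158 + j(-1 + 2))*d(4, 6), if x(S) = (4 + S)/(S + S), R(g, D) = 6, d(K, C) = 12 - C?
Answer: -10392/11 ≈ -944.73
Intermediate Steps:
x(S) = (4 + S)/(2*S) (x(S) = (4 + S)/((2*S)) = (4 + S)*(1/(2*S)) = (4 + S)/(2*S))
j(V) = 1/(5/6 + V) (j(V) = 1/(V + (1/2)*(4 + 6)/6) = 1/(V + (1/2)*(1/6)*10) = 1/(V + 5/6) = 1/(5/6 + V))
(-1*158 + j(-1 + 2))*d(4, 6) = (-1*158 + 6/(5 + 6*(-1 + 2)))*(12 - 1*6) = (-158 + 6/(5 + 6*1))*(12 - 6) = (-158 + 6/(5 + 6))*6 = (-158 + 6/11)*6 = -1732/11*6 = -10392/11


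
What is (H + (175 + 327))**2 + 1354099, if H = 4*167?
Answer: 2722999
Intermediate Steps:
H = 668
(H + (175 + 327))**2 + 1354099 = (668 + (175 + 327))**2 + 1354099 = (668 + 502)**2 + 1354099 = 1170**2 + 1354099 = 1368900 + 1354099 = 2722999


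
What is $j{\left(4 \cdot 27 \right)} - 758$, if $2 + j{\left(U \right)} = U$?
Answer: $-652$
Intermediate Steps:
$j{\left(U \right)} = -2 + U$
$j{\left(4 \cdot 27 \right)} - 758 = \left(-2 + 4 \cdot 27\right) - 758 = \left(-2 + 108\right) - 758 = 106 - 758 = -652$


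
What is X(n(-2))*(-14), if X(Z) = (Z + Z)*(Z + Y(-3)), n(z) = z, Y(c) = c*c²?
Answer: -1624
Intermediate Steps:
Y(c) = c³
X(Z) = 2*Z*(-27 + Z) (X(Z) = (Z + Z)*(Z + (-3)³) = (2*Z)*(Z - 27) = (2*Z)*(-27 + Z) = 2*Z*(-27 + Z))
X(n(-2))*(-14) = (2*(-2)*(-27 - 2))*(-14) = (2*(-2)*(-29))*(-14) = 116*(-14) = -1624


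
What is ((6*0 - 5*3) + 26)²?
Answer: 121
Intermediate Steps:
((6*0 - 5*3) + 26)² = ((0 - 15) + 26)² = (-15 + 26)² = 11² = 121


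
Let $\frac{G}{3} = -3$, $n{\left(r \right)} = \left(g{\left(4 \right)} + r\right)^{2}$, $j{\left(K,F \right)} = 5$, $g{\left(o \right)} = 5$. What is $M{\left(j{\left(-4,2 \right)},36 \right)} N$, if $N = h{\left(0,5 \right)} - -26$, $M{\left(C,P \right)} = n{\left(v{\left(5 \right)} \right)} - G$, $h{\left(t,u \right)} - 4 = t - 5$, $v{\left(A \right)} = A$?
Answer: $2725$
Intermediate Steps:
$n{\left(r \right)} = \left(5 + r\right)^{2}$
$h{\left(t,u \right)} = -1 + t$ ($h{\left(t,u \right)} = 4 + \left(t - 5\right) = 4 + \left(-5 + t\right) = -1 + t$)
$G = -9$ ($G = 3 \left(-3\right) = -9$)
$M{\left(C,P \right)} = 109$ ($M{\left(C,P \right)} = \left(5 + 5\right)^{2} - -9 = 10^{2} + 9 = 100 + 9 = 109$)
$N = 25$ ($N = \left(-1 + 0\right) - -26 = -1 + 26 = 25$)
$M{\left(j{\left(-4,2 \right)},36 \right)} N = 109 \cdot 25 = 2725$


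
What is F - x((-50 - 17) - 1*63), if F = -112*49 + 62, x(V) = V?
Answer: -5296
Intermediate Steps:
F = -5426 (F = -5488 + 62 = -5426)
F - x((-50 - 17) - 1*63) = -5426 - ((-50 - 17) - 1*63) = -5426 - (-67 - 63) = -5426 - 1*(-130) = -5426 + 130 = -5296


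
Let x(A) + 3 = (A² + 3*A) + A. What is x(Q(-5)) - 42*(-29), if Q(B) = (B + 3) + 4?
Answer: 1227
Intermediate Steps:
Q(B) = 7 + B (Q(B) = (3 + B) + 4 = 7 + B)
x(A) = -3 + A² + 4*A (x(A) = -3 + ((A² + 3*A) + A) = -3 + (A² + 4*A) = -3 + A² + 4*A)
x(Q(-5)) - 42*(-29) = (-3 + (7 - 5)² + 4*(7 - 5)) - 42*(-29) = (-3 + 2² + 4*2) + 1218 = (-3 + 4 + 8) + 1218 = 9 + 1218 = 1227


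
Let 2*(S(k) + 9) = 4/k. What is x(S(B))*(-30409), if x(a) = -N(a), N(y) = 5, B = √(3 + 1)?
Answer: 152045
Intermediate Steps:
B = 2 (B = √4 = 2)
S(k) = -9 + 2/k (S(k) = -9 + (4/k)/2 = -9 + 2/k)
x(a) = -5 (x(a) = -1*5 = -5)
x(S(B))*(-30409) = -5*(-30409) = 152045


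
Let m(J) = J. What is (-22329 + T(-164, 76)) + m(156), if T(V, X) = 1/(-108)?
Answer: -2394685/108 ≈ -22173.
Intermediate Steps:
T(V, X) = -1/108
(-22329 + T(-164, 76)) + m(156) = (-22329 - 1/108) + 156 = -2411533/108 + 156 = -2394685/108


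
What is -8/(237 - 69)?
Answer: -1/21 ≈ -0.047619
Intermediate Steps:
-8/(237 - 69) = -8/168 = (1/168)*(-8) = -1/21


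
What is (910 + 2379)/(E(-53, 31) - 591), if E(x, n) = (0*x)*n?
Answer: -3289/591 ≈ -5.5651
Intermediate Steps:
E(x, n) = 0 (E(x, n) = 0*n = 0)
(910 + 2379)/(E(-53, 31) - 591) = (910 + 2379)/(0 - 591) = 3289/(-591) = 3289*(-1/591) = -3289/591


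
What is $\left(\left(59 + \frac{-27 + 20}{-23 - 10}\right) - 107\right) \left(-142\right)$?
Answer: $\frac{223934}{33} \approx 6785.9$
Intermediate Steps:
$\left(\left(59 + \frac{-27 + 20}{-23 - 10}\right) - 107\right) \left(-142\right) = \left(\left(59 - \frac{7}{-33}\right) - 107\right) \left(-142\right) = \left(\left(59 - - \frac{7}{33}\right) - 107\right) \left(-142\right) = \left(\left(59 + \frac{7}{33}\right) - 107\right) \left(-142\right) = \left(\frac{1954}{33} - 107\right) \left(-142\right) = \left(- \frac{1577}{33}\right) \left(-142\right) = \frac{223934}{33}$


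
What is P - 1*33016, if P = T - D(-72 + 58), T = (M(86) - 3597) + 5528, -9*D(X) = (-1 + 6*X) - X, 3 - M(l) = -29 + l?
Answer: -280322/9 ≈ -31147.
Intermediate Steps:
M(l) = 32 - l (M(l) = 3 - (-29 + l) = 3 + (29 - l) = 32 - l)
D(X) = 1/9 - 5*X/9 (D(X) = -((-1 + 6*X) - X)/9 = -(-1 + 5*X)/9 = 1/9 - 5*X/9)
T = 1877 (T = ((32 - 1*86) - 3597) + 5528 = ((32 - 86) - 3597) + 5528 = (-54 - 3597) + 5528 = -3651 + 5528 = 1877)
P = 16822/9 (P = 1877 - (1/9 - 5*(-72 + 58)/9) = 1877 - (1/9 - 5/9*(-14)) = 1877 - (1/9 + 70/9) = 1877 - 1*71/9 = 1877 - 71/9 = 16822/9 ≈ 1869.1)
P - 1*33016 = 16822/9 - 1*33016 = 16822/9 - 33016 = -280322/9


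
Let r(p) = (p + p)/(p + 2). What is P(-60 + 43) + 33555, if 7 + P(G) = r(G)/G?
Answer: 503218/15 ≈ 33548.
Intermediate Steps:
r(p) = 2*p/(2 + p) (r(p) = (2*p)/(2 + p) = 2*p/(2 + p))
P(G) = -7 + 2/(2 + G) (P(G) = -7 + (2*G/(2 + G))/G = -7 + 2/(2 + G))
P(-60 + 43) + 33555 = (-12 - 7*(-60 + 43))/(2 + (-60 + 43)) + 33555 = (-12 - 7*(-17))/(2 - 17) + 33555 = (-12 + 119)/(-15) + 33555 = -1/15*107 + 33555 = -107/15 + 33555 = 503218/15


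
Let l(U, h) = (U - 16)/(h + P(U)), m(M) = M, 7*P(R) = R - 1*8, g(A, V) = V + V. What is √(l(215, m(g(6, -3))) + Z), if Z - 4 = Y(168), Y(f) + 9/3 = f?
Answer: √4830870/165 ≈ 13.321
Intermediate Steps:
Y(f) = -3 + f
g(A, V) = 2*V
P(R) = -8/7 + R/7 (P(R) = (R - 1*8)/7 = (R - 8)/7 = (-8 + R)/7 = -8/7 + R/7)
Z = 169 (Z = 4 + (-3 + 168) = 4 + 165 = 169)
l(U, h) = (-16 + U)/(-8/7 + h + U/7) (l(U, h) = (U - 16)/(h + (-8/7 + U/7)) = (-16 + U)/(-8/7 + h + U/7))
√(l(215, m(g(6, -3))) + Z) = √(7*(-16 + 215)/(-8 + 215 + 7*(2*(-3))) + 169) = √(7*199/(-8 + 215 + 7*(-6)) + 169) = √(7*199/(-8 + 215 - 42) + 169) = √(7*199/165 + 169) = √(7*(1/165)*199 + 169) = √(1393/165 + 169) = √(29278/165) = √4830870/165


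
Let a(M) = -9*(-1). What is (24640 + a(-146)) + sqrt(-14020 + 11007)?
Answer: 24649 + I*sqrt(3013) ≈ 24649.0 + 54.891*I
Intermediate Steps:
a(M) = 9
(24640 + a(-146)) + sqrt(-14020 + 11007) = (24640 + 9) + sqrt(-14020 + 11007) = 24649 + sqrt(-3013) = 24649 + I*sqrt(3013)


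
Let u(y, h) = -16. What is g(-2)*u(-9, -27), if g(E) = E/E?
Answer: -16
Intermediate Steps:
g(E) = 1
g(-2)*u(-9, -27) = 1*(-16) = -16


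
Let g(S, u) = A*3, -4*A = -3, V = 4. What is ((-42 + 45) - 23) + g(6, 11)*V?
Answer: -11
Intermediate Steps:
A = ¾ (A = -¼*(-3) = ¾ ≈ 0.75000)
g(S, u) = 9/4 (g(S, u) = (¾)*3 = 9/4)
((-42 + 45) - 23) + g(6, 11)*V = ((-42 + 45) - 23) + (9/4)*4 = (3 - 23) + 9 = -20 + 9 = -11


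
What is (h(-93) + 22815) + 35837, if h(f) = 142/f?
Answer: 5454494/93 ≈ 58651.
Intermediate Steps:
(h(-93) + 22815) + 35837 = (142/(-93) + 22815) + 35837 = (142*(-1/93) + 22815) + 35837 = (-142/93 + 22815) + 35837 = 2121653/93 + 35837 = 5454494/93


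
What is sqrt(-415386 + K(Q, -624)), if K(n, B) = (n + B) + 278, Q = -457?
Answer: I*sqrt(416189) ≈ 645.13*I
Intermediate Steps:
K(n, B) = 278 + B + n (K(n, B) = (B + n) + 278 = 278 + B + n)
sqrt(-415386 + K(Q, -624)) = sqrt(-415386 + (278 - 624 - 457)) = sqrt(-415386 - 803) = sqrt(-416189) = I*sqrt(416189)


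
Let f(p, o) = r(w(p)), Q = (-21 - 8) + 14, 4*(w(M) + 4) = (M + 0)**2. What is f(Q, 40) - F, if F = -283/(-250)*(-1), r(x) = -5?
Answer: -967/250 ≈ -3.8680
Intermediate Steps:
w(M) = -4 + M**2/4 (w(M) = -4 + (M + 0)**2/4 = -4 + M**2/4)
Q = -15 (Q = -29 + 14 = -15)
f(p, o) = -5
F = -283/250 (F = -283*(-1/250)*(-1) = (283/250)*(-1) = -283/250 ≈ -1.1320)
f(Q, 40) - F = -5 - 1*(-283/250) = -5 + 283/250 = -967/250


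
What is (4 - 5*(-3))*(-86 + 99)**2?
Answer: 3211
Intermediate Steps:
(4 - 5*(-3))*(-86 + 99)**2 = (4 + 15)*13**2 = 19*169 = 3211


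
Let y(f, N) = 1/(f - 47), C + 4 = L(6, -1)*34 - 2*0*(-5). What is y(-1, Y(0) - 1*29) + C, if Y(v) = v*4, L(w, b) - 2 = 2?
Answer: 6335/48 ≈ 131.98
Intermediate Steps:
L(w, b) = 4 (L(w, b) = 2 + 2 = 4)
Y(v) = 4*v
C = 132 (C = -4 + (4*34 - 2*0*(-5)) = -4 + (136 + 0*(-5)) = -4 + (136 + 0) = -4 + 136 = 132)
y(f, N) = 1/(-47 + f)
y(-1, Y(0) - 1*29) + C = 1/(-47 - 1) + 132 = 1/(-48) + 132 = -1/48 + 132 = 6335/48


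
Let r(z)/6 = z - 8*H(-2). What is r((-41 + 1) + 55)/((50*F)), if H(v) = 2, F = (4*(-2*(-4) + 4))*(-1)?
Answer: 1/400 ≈ 0.0025000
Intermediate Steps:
F = -48 (F = (4*(8 + 4))*(-1) = (4*12)*(-1) = 48*(-1) = -48)
r(z) = -96 + 6*z (r(z) = 6*(z - 8*2) = 6*(z - 16) = 6*(-16 + z) = -96 + 6*z)
r((-41 + 1) + 55)/((50*F)) = (-96 + 6*((-41 + 1) + 55))/((50*(-48))) = (-96 + 6*(-40 + 55))/(-2400) = (-96 + 6*15)*(-1/2400) = (-96 + 90)*(-1/2400) = -6*(-1/2400) = 1/400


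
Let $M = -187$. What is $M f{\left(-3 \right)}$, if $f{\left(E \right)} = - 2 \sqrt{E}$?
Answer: $374 i \sqrt{3} \approx 647.79 i$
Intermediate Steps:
$M f{\left(-3 \right)} = - 187 \left(- 2 \sqrt{-3}\right) = - 187 \left(- 2 i \sqrt{3}\right) = 374 i \sqrt{3}$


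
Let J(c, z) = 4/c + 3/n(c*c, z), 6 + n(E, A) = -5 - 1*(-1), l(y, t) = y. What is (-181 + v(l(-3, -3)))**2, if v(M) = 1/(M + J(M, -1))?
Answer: 634485721/19321 ≈ 32839.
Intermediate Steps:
n(E, A) = -10 (n(E, A) = -6 + (-5 - 1*(-1)) = -6 + (-5 + 1) = -6 - 4 = -10)
J(c, z) = -3/10 + 4/c (J(c, z) = 4/c + 3/(-10) = 4/c + 3*(-1/10) = 4/c - 3/10 = -3/10 + 4/c)
v(M) = 1/(-3/10 + M + 4/M) (v(M) = 1/(M + (-3/10 + 4/M)) = 1/(-3/10 + M + 4/M))
(-181 + v(l(-3, -3)))**2 = (-181 + 10*(-3)/(40 - 3*(-3) + 10*(-3)**2))**2 = (-181 + 10*(-3)/(40 + 9 + 10*9))**2 = (-181 + 10*(-3)/(40 + 9 + 90))**2 = (-181 + 10*(-3)/139)**2 = (-181 + 10*(-3)*(1/139))**2 = (-181 - 30/139)**2 = (-25189/139)**2 = 634485721/19321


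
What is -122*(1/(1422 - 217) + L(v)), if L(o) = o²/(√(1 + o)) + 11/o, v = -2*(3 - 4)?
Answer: -808677/1205 - 488*√3/3 ≈ -952.85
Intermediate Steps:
v = 2 (v = -2*(-1) = 2)
L(o) = 11/o + o²/√(1 + o) (L(o) = o²/√(1 + o) + 11/o = 11/o + o²/√(1 + o))
-122*(1/(1422 - 217) + L(v)) = -122*(1/(1422 - 217) + (11/2 + 2²/√(1 + 2))) = -122*(1/1205 + (11*(½) + 4/√3)) = -122*(1/1205 + (11/2 + 4*(√3/3))) = -122*(1/1205 + (11/2 + 4*√3/3)) = -122*(13257/2410 + 4*√3/3) = -808677/1205 - 488*√3/3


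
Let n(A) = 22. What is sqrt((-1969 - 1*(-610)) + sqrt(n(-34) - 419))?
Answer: sqrt(-1359 + I*sqrt(397)) ≈ 0.2702 + 36.866*I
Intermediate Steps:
sqrt((-1969 - 1*(-610)) + sqrt(n(-34) - 419)) = sqrt((-1969 - 1*(-610)) + sqrt(22 - 419)) = sqrt((-1969 + 610) + sqrt(-397)) = sqrt(-1359 + I*sqrt(397))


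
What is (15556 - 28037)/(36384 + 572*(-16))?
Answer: -12481/27232 ≈ -0.45832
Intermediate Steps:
(15556 - 28037)/(36384 + 572*(-16)) = -12481/(36384 - 9152) = -12481/27232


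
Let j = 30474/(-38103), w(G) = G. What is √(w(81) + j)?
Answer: √12937530723/12701 ≈ 8.9555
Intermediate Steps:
j = -10158/12701 (j = 30474*(-1/38103) = -10158/12701 ≈ -0.79978)
√(w(81) + j) = √(81 - 10158/12701) = √(1018623/12701) = √12937530723/12701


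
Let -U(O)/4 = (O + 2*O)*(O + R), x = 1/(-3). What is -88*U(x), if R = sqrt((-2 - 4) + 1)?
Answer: 352/3 - 352*I*sqrt(5) ≈ 117.33 - 787.1*I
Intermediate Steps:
R = I*sqrt(5) (R = sqrt(-6 + 1) = sqrt(-5) = I*sqrt(5) ≈ 2.2361*I)
x = -1/3 ≈ -0.33333
U(O) = -12*O*(O + I*sqrt(5)) (U(O) = -4*(O + 2*O)*(O + I*sqrt(5)) = -4*3*O*(O + I*sqrt(5)) = -12*O*(O + I*sqrt(5)))
-88*U(x) = -(-1056)*(-1)*(-1/3 + I*sqrt(5))/3 = -88*(-4/3 + 4*I*sqrt(5)) = 352/3 - 352*I*sqrt(5)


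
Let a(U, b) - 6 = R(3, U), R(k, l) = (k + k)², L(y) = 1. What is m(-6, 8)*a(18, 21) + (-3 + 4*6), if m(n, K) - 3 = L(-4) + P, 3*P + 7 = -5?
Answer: 21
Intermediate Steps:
P = -4 (P = -7/3 + (⅓)*(-5) = -7/3 - 5/3 = -4)
R(k, l) = 4*k² (R(k, l) = (2*k)² = 4*k²)
a(U, b) = 42 (a(U, b) = 6 + 4*3² = 6 + 4*9 = 6 + 36 = 42)
m(n, K) = 0 (m(n, K) = 3 + (1 - 4) = 3 - 3 = 0)
m(-6, 8)*a(18, 21) + (-3 + 4*6) = 0*42 + (-3 + 4*6) = 0 + (-3 + 24) = 0 + 21 = 21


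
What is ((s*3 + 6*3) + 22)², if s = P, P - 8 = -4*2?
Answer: 1600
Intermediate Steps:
P = 0 (P = 8 - 4*2 = 8 - 8 = 0)
s = 0
((s*3 + 6*3) + 22)² = ((0*3 + 6*3) + 22)² = ((0 + 18) + 22)² = (18 + 22)² = 40² = 1600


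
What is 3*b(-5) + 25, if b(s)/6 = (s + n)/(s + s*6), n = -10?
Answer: 229/7 ≈ 32.714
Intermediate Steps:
b(s) = 6*(-10 + s)/(7*s) (b(s) = 6*((s - 10)/(s + s*6)) = 6*((-10 + s)/(s + 6*s)) = 6*((-10 + s)/((7*s))) = 6*((-10 + s)*(1/(7*s))) = 6*((-10 + s)/(7*s)) = 6*(-10 + s)/(7*s))
3*b(-5) + 25 = 3*((6/7)*(-10 - 5)/(-5)) + 25 = 3*((6/7)*(-⅕)*(-15)) + 25 = 3*(18/7) + 25 = 54/7 + 25 = 229/7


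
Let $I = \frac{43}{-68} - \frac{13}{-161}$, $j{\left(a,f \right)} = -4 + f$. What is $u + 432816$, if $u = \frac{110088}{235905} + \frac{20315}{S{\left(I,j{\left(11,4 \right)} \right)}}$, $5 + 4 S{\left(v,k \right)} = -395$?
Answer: $\frac{136074192623}{314540} \approx 4.3261 \cdot 10^{5}$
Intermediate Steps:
$I = - \frac{6039}{10948}$ ($I = 43 \left(- \frac{1}{68}\right) - - \frac{13}{161} = - \frac{43}{68} + \frac{13}{161} = - \frac{6039}{10948} \approx -0.55161$)
$S{\left(v,k \right)} = -100$ ($S{\left(v,k \right)} = - \frac{5}{4} + \frac{1}{4} \left(-395\right) = - \frac{5}{4} - \frac{395}{4} = -100$)
$u = - \frac{63752017}{314540}$ ($u = \frac{110088}{235905} + \frac{20315}{-100} = 110088 \cdot \frac{1}{235905} + 20315 \left(- \frac{1}{100}\right) = \frac{36696}{78635} - \frac{4063}{20} = - \frac{63752017}{314540} \approx -202.68$)
$u + 432816 = - \frac{63752017}{314540} + 432816 = \frac{136074192623}{314540}$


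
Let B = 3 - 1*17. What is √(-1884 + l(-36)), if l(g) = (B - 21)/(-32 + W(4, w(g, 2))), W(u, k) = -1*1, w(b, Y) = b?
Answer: I*√2050521/33 ≈ 43.393*I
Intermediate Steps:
W(u, k) = -1
B = -14 (B = 3 - 17 = -14)
l(g) = 35/33 (l(g) = (-14 - 21)/(-32 - 1) = -35/(-33) = -35*(-1/33) = 35/33)
√(-1884 + l(-36)) = √(-1884 + 35/33) = √(-62137/33) = I*√2050521/33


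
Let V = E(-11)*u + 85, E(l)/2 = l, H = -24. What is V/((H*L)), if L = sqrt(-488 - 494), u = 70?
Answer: -485*I*sqrt(982)/7856 ≈ -1.9346*I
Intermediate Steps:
E(l) = 2*l
L = I*sqrt(982) (L = sqrt(-982) = I*sqrt(982) ≈ 31.337*I)
V = -1455 (V = (2*(-11))*70 + 85 = -22*70 + 85 = -1540 + 85 = -1455)
V/((H*L)) = -1455*I*sqrt(982)/23568 = -485*I*sqrt(982)/7856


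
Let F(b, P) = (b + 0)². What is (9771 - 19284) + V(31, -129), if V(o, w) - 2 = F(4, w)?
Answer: -9495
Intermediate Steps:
F(b, P) = b²
V(o, w) = 18 (V(o, w) = 2 + 4² = 2 + 16 = 18)
(9771 - 19284) + V(31, -129) = (9771 - 19284) + 18 = -9513 + 18 = -9495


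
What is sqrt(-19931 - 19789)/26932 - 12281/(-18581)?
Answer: 12281/18581 + I*sqrt(9930)/13466 ≈ 0.66094 + 0.0074001*I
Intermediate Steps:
sqrt(-19931 - 19789)/26932 - 12281/(-18581) = sqrt(-39720)*(1/26932) - 12281*(-1/18581) = (2*I*sqrt(9930))*(1/26932) + 12281/18581 = I*sqrt(9930)/13466 + 12281/18581 = 12281/18581 + I*sqrt(9930)/13466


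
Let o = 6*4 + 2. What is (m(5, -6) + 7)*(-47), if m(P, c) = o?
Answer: -1551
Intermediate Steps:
o = 26 (o = 24 + 2 = 26)
m(P, c) = 26
(m(5, -6) + 7)*(-47) = (26 + 7)*(-47) = 33*(-47) = -1551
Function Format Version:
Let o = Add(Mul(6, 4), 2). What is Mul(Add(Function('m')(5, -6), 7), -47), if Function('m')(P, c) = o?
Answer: -1551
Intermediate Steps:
o = 26 (o = Add(24, 2) = 26)
Function('m')(P, c) = 26
Mul(Add(Function('m')(5, -6), 7), -47) = Mul(Add(26, 7), -47) = Mul(33, -47) = -1551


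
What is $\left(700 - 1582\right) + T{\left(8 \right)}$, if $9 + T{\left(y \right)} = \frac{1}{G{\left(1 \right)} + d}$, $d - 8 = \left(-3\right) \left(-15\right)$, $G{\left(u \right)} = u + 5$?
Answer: $- \frac{52568}{59} \approx -890.98$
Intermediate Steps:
$G{\left(u \right)} = 5 + u$
$d = 53$ ($d = 8 - -45 = 8 + 45 = 53$)
$T{\left(y \right)} = - \frac{530}{59}$ ($T{\left(y \right)} = -9 + \frac{1}{\left(5 + 1\right) + 53} = -9 + \frac{1}{6 + 53} = -9 + \frac{1}{59} = - \frac{530}{59}$)
$\left(700 - 1582\right) + T{\left(8 \right)} = \left(700 - 1582\right) - \frac{530}{59} = -882 - \frac{530}{59} = - \frac{52568}{59}$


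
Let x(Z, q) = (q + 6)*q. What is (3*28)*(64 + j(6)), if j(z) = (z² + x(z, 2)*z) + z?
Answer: 16968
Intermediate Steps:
x(Z, q) = q*(6 + q) (x(Z, q) = (6 + q)*q = q*(6 + q))
j(z) = z² + 17*z (j(z) = (z² + (2*(6 + 2))*z) + z = (z² + (2*8)*z) + z = (z² + 16*z) + z = z² + 17*z)
(3*28)*(64 + j(6)) = (3*28)*(64 + 6*(17 + 6)) = 84*(64 + 6*23) = 84*(64 + 138) = 84*202 = 16968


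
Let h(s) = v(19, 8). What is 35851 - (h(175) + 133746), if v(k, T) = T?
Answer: -97903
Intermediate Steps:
h(s) = 8
35851 - (h(175) + 133746) = 35851 - (8 + 133746) = 35851 - 1*133754 = 35851 - 133754 = -97903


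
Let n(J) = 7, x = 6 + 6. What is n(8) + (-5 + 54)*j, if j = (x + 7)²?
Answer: 17696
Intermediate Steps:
x = 12
j = 361 (j = (12 + 7)² = 19² = 361)
n(8) + (-5 + 54)*j = 7 + (-5 + 54)*361 = 7 + 49*361 = 7 + 17689 = 17696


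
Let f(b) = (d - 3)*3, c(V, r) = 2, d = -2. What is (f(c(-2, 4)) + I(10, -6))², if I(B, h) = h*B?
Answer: 5625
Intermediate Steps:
f(b) = -15 (f(b) = (-2 - 3)*3 = -5*3 = -15)
I(B, h) = B*h
(f(c(-2, 4)) + I(10, -6))² = (-15 + 10*(-6))² = (-15 - 60)² = (-75)² = 5625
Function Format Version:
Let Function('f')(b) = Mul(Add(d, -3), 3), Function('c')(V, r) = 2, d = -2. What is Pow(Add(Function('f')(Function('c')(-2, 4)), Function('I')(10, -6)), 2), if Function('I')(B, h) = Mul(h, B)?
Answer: 5625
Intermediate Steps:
Function('f')(b) = -15 (Function('f')(b) = Mul(Add(-2, -3), 3) = Mul(-5, 3) = -15)
Function('I')(B, h) = Mul(B, h)
Pow(Add(Function('f')(Function('c')(-2, 4)), Function('I')(10, -6)), 2) = Pow(Add(-15, Mul(10, -6)), 2) = Pow(Add(-15, -60), 2) = Pow(-75, 2) = 5625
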